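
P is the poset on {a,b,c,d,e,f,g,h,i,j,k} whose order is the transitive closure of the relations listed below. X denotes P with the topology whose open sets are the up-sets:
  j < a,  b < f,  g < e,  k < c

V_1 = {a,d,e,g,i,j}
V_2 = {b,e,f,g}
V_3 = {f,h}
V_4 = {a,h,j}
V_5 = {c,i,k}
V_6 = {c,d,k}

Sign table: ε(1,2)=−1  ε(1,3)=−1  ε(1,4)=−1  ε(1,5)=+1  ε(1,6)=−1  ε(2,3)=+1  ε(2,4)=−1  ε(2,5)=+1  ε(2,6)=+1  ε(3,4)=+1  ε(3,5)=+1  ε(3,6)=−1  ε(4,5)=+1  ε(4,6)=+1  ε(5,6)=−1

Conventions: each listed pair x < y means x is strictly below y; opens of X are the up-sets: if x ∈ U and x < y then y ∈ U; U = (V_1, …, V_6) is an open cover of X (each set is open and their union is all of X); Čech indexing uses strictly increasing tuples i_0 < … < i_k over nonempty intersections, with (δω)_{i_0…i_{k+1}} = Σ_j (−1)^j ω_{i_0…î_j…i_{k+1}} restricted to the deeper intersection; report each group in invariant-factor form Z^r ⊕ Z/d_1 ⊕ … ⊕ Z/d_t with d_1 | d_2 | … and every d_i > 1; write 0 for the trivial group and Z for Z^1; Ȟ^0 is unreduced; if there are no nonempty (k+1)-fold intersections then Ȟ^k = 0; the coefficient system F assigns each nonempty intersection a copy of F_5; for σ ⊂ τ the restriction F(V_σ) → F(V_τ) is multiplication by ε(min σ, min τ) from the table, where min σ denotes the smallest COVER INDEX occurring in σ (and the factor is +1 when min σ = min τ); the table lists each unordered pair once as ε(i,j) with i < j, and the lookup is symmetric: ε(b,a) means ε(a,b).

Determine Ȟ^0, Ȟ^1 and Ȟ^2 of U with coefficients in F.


Ȟ^0(U;F) ≅ Z/5, Ȟ^1(U;F) ≅ Z/5 ⊕ Z/5, Ȟ^2(U;F) ≅ 0

nerve of the cover:
  V12={e,g} V14={a,j} V15={i} V16={d} V23={f} V34={h} V56={c,k}
C dims 6,7; δ0: rk_F5 5
Ȟ^0 = (6 − 5) − 0 = 1, so Ȟ^0 ≅ Z/5
Ȟ^1 = (7 − 0) − 5 = 2, so Ȟ^1 ≅ Z/5 ⊕ Z/5
Ȟ^2 = (0 − 0) − 0 = 0, so Ȟ^2 ≅ 0


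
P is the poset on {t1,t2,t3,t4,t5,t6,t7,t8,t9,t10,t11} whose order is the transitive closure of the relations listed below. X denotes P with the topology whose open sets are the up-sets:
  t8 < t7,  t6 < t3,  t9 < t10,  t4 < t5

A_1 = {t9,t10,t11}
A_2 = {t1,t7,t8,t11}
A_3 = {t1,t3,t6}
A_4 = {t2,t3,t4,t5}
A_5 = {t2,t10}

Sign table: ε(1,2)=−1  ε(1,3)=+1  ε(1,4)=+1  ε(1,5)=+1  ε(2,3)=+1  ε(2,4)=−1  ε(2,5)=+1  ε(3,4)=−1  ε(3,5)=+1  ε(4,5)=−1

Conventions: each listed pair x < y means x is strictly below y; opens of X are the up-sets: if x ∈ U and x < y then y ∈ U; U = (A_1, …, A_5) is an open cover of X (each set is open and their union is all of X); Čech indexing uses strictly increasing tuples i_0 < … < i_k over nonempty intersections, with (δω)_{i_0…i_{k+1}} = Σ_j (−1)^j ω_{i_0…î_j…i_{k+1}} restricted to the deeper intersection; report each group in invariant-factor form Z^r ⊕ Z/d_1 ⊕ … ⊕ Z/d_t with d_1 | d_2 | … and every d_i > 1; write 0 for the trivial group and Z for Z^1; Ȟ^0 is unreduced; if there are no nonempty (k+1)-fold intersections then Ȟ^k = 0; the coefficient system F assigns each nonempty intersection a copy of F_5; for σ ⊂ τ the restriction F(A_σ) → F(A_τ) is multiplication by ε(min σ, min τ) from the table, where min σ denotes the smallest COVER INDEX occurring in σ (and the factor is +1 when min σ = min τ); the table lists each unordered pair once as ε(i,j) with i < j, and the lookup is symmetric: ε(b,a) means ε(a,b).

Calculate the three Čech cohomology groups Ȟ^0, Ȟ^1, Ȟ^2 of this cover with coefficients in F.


nerve simplices:
  A12={t11} A15={t10} A23={t1} A34={t3} A45={t2}
C dims 5,5; δ0: rk_F5 5
degree 0: 5−5−0 = 0 → Ȟ^0 ≅ 0
degree 1: 5−0−5 = 0 → Ȟ^1 ≅ 0
degree 2: 0−0−0 = 0 → Ȟ^2 ≅ 0

Ȟ^0 = 0, Ȟ^1 = 0 and Ȟ^2 = 0


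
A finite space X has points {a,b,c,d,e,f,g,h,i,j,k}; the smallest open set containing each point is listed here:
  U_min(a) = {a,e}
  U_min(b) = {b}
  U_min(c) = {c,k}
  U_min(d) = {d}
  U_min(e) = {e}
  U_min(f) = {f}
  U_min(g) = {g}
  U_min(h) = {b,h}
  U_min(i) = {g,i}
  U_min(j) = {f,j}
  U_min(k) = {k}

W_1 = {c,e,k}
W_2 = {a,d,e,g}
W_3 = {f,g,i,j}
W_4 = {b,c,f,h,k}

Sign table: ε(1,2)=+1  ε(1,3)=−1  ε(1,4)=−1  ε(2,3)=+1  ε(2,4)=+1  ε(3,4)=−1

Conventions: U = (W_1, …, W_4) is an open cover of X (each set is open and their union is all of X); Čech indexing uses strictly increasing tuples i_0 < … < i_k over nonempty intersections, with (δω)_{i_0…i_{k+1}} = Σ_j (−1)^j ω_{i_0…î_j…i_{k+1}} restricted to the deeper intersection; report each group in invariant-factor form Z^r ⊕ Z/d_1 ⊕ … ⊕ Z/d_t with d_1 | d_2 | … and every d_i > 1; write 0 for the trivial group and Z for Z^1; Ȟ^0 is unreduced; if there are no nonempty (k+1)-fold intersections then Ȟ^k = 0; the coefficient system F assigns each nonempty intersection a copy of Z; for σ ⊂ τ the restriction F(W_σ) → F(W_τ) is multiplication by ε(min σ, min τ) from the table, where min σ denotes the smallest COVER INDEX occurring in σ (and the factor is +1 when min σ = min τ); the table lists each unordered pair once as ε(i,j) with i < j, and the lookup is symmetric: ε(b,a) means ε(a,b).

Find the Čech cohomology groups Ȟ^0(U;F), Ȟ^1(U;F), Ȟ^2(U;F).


nerve simplices:
  W12={e} W14={c,k} W23={g} W34={f}
C dims 4,4; δ0: rk 3, SNF 1^3
degree 0: 4−3−0 = 1 → Ȟ^0 ≅ Z
degree 1: 4−0−3 = 1 → Ȟ^1 ≅ Z
degree 2: 0−0−0 = 0 → Ȟ^2 ≅ 0

Ȟ^0 ≅ Z,  Ȟ^1 ≅ Z,  Ȟ^2 ≅ 0


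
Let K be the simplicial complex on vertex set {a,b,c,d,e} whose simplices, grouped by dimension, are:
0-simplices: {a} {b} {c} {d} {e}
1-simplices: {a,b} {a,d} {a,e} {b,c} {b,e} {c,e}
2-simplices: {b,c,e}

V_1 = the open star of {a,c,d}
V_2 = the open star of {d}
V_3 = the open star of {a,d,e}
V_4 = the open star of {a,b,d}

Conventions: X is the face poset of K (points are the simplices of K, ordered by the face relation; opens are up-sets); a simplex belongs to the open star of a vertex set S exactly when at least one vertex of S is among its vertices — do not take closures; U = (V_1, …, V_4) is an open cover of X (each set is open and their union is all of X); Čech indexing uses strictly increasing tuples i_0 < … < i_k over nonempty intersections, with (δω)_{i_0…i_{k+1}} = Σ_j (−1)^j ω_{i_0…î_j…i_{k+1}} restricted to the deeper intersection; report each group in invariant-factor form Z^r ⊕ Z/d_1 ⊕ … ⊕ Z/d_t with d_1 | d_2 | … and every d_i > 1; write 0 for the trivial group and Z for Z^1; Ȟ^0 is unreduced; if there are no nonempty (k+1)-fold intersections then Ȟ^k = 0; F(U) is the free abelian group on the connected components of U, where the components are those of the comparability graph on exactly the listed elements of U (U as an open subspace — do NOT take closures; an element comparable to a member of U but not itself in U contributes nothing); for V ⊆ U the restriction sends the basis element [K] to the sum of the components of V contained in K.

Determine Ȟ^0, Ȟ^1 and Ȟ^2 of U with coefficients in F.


Ȟ^0 ≅ Z, Ȟ^1 ≅ Z, Ȟ^2 ≅ 0

intersection data:
  V1={{a},{c},{d},{a,b},{a,d},{a,e},{b,c},{c,e},{b,c,e}} V2={{d},{a,d}} V3={{a},{d},{e},{a,b},{a,d},{a,e},{b,e},{c,e},{b,c,e}} V4={{a},{b},{d},{a,b},{a,d},{a,e},{b,c},{b,e},{b,c,e}}
  V12={{d},{a,d}} V13={{a},{d},{a,b},{a,d},{a,e},{c,e},{b,c,e}} V14={{a},{d},{a,b},{a,d},{a,e},{b,c},{b,c,e}} V23={{d},{a,d}} V24={{d},{a,d}} V34={{a},{d},{a,b},{a,d},{a,e},{b,e},{b,c,e}}
  V123={{d},{a,d}} V124={{d},{a,d}} V134={{a},{d},{a,b},{a,d},{a,e},{b,c,e}} V234={{d},{a,d}}
  V1234={{d},{a,d}}
components per intersection:
  V1: {{a},{d},{a,b},{a,d},{a,e}} {{c},{b,c},{c,e},{b,c,e}}
  V2: {{d},{a,d}}
  V3: {{a},{d},{e},{a,b},{a,d},{a,e},{b,e},{c,e},{b,c,e}}
  V4: {{a},{b},{d},{a,b},{a,d},{a,e},{b,c},{b,e},{b,c,e}}
  V12: {{d},{a,d}}
  V13: {{a},{d},{a,b},{a,d},{a,e}} {{c,e},{b,c,e}}
  V14: {{a},{d},{a,b},{a,d},{a,e}} {{b,c},{b,c,e}}
  V23: {{d},{a,d}}
  V24: {{d},{a,d}}
  V34: {{a},{d},{a,b},{a,d},{a,e}} {{b,e},{b,c,e}}
  V123: {{d},{a,d}}
  V124: {{d},{a,d}}
  V134: {{a},{d},{a,b},{a,d},{a,e}} {{b,c,e}}
  V234: {{d},{a,d}}
  V1234: {{d},{a,d}}
C dims 5,9,5,1; δ0: rk 4, SNF 1^4; δ1: rk 4, SNF 1^4; δ2: rk 1, SNF 1^1
Ȟ^0 = (5 − 4) − 0 = 1, so Ȟ^0 ≅ Z
Ȟ^1 = (9 − 4) − 4 = 1, so Ȟ^1 ≅ Z
Ȟ^2 = (5 − 1) − 4 = 0, so Ȟ^2 ≅ 0


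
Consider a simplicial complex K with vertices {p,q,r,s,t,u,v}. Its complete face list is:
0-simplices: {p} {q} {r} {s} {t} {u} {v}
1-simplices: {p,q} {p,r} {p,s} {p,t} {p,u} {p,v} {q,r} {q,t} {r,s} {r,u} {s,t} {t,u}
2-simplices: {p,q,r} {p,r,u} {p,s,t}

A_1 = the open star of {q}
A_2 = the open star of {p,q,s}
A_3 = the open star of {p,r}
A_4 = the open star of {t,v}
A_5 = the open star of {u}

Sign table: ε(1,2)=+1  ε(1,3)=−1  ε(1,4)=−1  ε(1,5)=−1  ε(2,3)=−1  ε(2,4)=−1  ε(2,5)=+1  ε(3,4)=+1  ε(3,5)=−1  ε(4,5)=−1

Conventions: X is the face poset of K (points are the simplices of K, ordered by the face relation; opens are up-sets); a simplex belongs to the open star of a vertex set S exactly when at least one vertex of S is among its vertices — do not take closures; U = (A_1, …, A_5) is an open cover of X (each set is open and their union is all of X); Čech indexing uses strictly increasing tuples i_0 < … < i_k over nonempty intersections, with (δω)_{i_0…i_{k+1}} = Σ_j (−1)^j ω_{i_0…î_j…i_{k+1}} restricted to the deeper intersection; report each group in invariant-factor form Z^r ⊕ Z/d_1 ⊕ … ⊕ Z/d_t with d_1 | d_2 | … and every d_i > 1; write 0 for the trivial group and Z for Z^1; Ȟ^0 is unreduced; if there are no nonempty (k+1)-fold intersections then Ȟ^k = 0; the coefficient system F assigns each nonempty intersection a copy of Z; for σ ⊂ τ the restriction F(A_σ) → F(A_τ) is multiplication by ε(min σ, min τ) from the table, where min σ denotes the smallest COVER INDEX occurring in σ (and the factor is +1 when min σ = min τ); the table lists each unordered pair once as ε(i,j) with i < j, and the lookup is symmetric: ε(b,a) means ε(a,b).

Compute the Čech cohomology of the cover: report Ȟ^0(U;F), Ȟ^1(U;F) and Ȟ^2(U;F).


nonempty intersections:
  A1={{q},{p,q},{q,r},{q,t},{p,q,r}} A2={{p},{q},{s},{p,q},{p,r},{p,s},{p,t},{p,u},{p,v},{q,r},{q,t},{r,s},{s,t},{p,q,r},{p,r,u},{p,s,t}} A3={{p},{r},{p,q},{p,r},{p,s},{p,t},{p,u},{p,v},{q,r},{r,s},{r,u},{p,q,r},{p,r,u},{p,s,t}} A4={{t},{v},{p,t},{p,v},{q,t},{s,t},{t,u},{p,s,t}} A5={{u},{p,u},{r,u},{t,u},{p,r,u}}
  A12={{q},{p,q},{q,r},{q,t},{p,q,r}} A13={{p,q},{q,r},{p,q,r}} A14={{q,t}} A23={{p},{p,q},{p,r},{p,s},{p,t},{p,u},{p,v},{q,r},{r,s},{p,q,r},{p,r,u},{p,s,t}} A24={{p,t},{p,v},{q,t},{s,t},{p,s,t}} A25={{p,u},{p,r,u}} A34={{p,t},{p,v},{p,s,t}} A35={{p,u},{r,u},{p,r,u}} A45={{t,u}}
  A123={{p,q},{q,r},{p,q,r}} A124={{q,t}} A234={{p,t},{p,v},{p,s,t}} A235={{p,u},{p,r,u}}
C dims 5,9,4; δ0: rk 4, SNF 1^4; δ1: rk 4, SNF 1^4
Ȟ^0: (5−4)−0=1 ⇒ Z
Ȟ^1: (9−4)−4=1 ⇒ Z
Ȟ^2: (4−0)−4=0 ⇒ 0

Ȟ^0 = Z, Ȟ^1 = Z, Ȟ^2 = 0


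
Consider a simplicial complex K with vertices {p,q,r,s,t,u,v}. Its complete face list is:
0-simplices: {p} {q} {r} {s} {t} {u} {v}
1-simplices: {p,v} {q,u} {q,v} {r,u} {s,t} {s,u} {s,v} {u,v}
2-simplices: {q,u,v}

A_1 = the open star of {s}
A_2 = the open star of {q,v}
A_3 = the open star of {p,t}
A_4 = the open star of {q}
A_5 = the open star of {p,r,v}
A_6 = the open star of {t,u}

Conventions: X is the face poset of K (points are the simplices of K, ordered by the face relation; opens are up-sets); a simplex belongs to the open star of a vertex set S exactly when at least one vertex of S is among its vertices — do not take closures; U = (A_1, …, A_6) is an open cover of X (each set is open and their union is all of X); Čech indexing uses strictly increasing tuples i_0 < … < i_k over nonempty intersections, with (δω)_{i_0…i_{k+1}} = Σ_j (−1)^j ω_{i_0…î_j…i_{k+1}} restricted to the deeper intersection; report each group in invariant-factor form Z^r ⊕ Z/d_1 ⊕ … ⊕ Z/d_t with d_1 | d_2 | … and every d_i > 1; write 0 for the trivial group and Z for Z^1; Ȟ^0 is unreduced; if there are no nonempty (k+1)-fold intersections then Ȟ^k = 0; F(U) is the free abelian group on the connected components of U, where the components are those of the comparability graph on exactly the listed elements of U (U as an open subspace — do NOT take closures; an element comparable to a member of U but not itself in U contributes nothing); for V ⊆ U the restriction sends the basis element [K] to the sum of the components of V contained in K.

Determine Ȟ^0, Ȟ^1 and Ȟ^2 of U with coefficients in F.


Ȟ^0(U;F) ≅ Z,  Ȟ^1(U;F) ≅ Z,  Ȟ^2(U;F) ≅ 0

nonempty overlaps:
  A1={{s},{s,t},{s,u},{s,v}} A2={{q},{v},{p,v},{q,u},{q,v},{s,v},{u,v},{q,u,v}} A3={{p},{t},{p,v},{s,t}} A4={{q},{q,u},{q,v},{q,u,v}} A5={{p},{r},{v},{p,v},{q,v},{r,u},{s,v},{u,v},{q,u,v}} A6={{t},{u},{q,u},{r,u},{s,t},{s,u},{u,v},{q,u,v}}
  A12={{s,v}} A13={{s,t}} A15={{s,v}} A16={{s,t},{s,u}} A23={{p,v}} A24={{q},{q,u},{q,v},{q,u,v}} A25={{v},{p,v},{q,v},{s,v},{u,v},{q,u,v}} A26={{q,u},{u,v},{q,u,v}} A35={{p},{p,v}} A36={{t},{s,t}} A45={{q,v},{q,u,v}} A46={{q,u},{q,u,v}} A56={{r,u},{u,v},{q,u,v}}
  A125={{s,v}} A136={{s,t}} A235={{p,v}} A245={{q,v},{q,u,v}} A246={{q,u},{q,u,v}} A256={{u,v},{q,u,v}} A456={{q,u,v}}
  A2456={{q,u,v}}
components per intersection:
  A1: {{s},{s,t},{s,u},{s,v}}
  A2: {{q},{v},{p,v},{q,u},{q,v},{s,v},{u,v},{q,u,v}}
  A3: {{p},{p,v}} {{t},{s,t}}
  A4: {{q},{q,u},{q,v},{q,u,v}}
  A5: {{p},{v},{p,v},{q,v},{s,v},{u,v},{q,u,v}} {{r},{r,u}}
  A6: {{t},{s,t}} {{u},{q,u},{r,u},{s,u},{u,v},{q,u,v}}
  A12: {{s,v}}
  A13: {{s,t}}
  A15: {{s,v}}
  A16: {{s,t}} {{s,u}}
  A23: {{p,v}}
  A24: {{q},{q,u},{q,v},{q,u,v}}
  A25: {{v},{p,v},{q,v},{s,v},{u,v},{q,u,v}}
  A26: {{q,u},{u,v},{q,u,v}}
  A35: {{p},{p,v}}
  A36: {{t},{s,t}}
  A45: {{q,v},{q,u,v}}
  A46: {{q,u},{q,u,v}}
  A56: {{r,u}} {{u,v},{q,u,v}}
  A125: {{s,v}}
  A136: {{s,t}}
  A235: {{p,v}}
  A245: {{q,v},{q,u,v}}
  A246: {{q,u},{q,u,v}}
  A256: {{u,v},{q,u,v}}
  A456: {{q,u,v}}
  A2456: {{q,u,v}}
C dims 9,15,7,1; δ0: rk 8, SNF 1^8; δ1: rk 6, SNF 1^6; δ2: rk 1, SNF 1^1
degree 0: 9−8−0 = 1 → Ȟ^0 ≅ Z
degree 1: 15−6−8 = 1 → Ȟ^1 ≅ Z
degree 2: 7−1−6 = 0 → Ȟ^2 ≅ 0


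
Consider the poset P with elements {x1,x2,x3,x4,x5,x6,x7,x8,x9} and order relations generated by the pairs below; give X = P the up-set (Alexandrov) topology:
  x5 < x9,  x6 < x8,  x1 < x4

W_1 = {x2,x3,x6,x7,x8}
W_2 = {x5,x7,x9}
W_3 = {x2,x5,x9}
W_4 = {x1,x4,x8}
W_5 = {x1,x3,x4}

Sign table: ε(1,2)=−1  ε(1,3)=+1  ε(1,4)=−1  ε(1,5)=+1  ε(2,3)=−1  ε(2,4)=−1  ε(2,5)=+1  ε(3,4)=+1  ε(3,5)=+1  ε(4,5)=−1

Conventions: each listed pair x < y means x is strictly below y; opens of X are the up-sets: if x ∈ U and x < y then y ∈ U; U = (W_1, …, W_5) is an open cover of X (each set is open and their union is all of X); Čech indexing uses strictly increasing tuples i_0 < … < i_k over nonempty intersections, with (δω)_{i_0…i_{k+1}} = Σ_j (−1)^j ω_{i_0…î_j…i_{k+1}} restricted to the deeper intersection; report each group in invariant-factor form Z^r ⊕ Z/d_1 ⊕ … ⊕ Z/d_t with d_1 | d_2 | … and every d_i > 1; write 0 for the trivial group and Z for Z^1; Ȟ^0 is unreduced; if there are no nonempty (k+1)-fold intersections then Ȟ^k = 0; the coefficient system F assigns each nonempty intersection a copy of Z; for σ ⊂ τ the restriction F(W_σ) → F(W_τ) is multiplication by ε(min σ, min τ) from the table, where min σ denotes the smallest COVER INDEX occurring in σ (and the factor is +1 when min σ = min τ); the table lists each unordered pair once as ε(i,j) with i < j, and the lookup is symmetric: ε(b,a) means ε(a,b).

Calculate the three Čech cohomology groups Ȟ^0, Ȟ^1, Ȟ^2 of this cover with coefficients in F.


nonempty overlaps:
  W12={x7} W13={x2} W14={x8} W15={x3} W23={x5,x9} W45={x1,x4}
C dims 5,6; δ0: rk 4, SNF 1^4
degree 0: 5−4−0 = 1 → Ȟ^0 ≅ Z
degree 1: 6−0−4 = 2 → Ȟ^1 ≅ Z^2
degree 2: 0−0−0 = 0 → Ȟ^2 ≅ 0

Ȟ^0 ≅ Z,  Ȟ^1 ≅ Z^2,  Ȟ^2 ≅ 0


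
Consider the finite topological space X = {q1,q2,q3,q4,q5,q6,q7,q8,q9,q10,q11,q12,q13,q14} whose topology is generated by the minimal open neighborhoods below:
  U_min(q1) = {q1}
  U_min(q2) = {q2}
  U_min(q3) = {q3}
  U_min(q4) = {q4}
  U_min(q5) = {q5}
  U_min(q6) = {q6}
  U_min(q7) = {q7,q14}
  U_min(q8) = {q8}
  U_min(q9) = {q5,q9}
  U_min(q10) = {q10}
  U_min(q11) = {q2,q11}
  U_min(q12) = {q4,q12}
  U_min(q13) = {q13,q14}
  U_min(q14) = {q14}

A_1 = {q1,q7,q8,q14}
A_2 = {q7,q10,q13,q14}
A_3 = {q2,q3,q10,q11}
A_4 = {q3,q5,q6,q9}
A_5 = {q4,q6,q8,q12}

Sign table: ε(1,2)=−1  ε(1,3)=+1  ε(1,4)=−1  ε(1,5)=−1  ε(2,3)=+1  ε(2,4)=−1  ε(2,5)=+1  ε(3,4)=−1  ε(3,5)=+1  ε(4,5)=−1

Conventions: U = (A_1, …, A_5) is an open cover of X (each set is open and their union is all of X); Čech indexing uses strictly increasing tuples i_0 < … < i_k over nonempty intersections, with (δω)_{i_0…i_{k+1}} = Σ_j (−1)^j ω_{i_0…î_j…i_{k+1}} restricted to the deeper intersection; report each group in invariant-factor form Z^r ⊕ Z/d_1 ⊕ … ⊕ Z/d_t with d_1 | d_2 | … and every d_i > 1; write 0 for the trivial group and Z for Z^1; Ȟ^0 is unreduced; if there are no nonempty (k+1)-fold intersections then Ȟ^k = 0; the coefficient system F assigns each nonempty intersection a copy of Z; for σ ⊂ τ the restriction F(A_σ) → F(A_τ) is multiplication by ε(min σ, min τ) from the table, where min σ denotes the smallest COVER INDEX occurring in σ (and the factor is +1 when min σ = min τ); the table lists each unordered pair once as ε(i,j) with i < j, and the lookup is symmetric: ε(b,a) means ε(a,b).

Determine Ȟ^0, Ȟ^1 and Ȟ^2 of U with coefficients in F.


nonempty intersections:
  A12={q7,q14} A15={q8} A23={q10} A34={q3} A45={q6}
C dims 5,5; δ0: rk 4, SNF 1^4
Ȟ^0: (5−4)−0=1 ⇒ Z
Ȟ^1: (5−0)−4=1 ⇒ Z
Ȟ^2: (0−0)−0=0 ⇒ 0

Ȟ^0 = Z,  Ȟ^1 = Z,  Ȟ^2 = 0


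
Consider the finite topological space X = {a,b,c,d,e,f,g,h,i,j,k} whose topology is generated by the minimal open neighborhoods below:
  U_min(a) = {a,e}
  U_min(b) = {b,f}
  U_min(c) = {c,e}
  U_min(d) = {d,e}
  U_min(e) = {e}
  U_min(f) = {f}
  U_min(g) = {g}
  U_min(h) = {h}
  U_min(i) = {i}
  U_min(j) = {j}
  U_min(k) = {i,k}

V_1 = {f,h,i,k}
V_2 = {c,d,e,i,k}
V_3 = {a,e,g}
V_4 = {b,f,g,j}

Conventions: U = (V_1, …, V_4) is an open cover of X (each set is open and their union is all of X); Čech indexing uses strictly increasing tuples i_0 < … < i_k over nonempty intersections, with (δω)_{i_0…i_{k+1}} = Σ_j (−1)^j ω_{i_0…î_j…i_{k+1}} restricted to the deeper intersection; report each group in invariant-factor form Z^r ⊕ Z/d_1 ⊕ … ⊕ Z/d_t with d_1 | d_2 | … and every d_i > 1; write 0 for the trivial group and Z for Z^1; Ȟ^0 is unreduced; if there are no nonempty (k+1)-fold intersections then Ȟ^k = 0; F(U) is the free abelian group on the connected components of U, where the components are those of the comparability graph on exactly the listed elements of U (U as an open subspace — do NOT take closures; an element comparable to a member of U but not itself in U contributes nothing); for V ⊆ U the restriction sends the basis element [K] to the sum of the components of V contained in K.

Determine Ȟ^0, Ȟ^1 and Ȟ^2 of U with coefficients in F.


Ȟ^0 ≅ Z^6, Ȟ^1 ≅ 0, Ȟ^2 ≅ 0

nonempty intersections:
  V12={i,k} V14={f} V23={e} V34={g}
components per intersection:
  V1: {f} {h} {i,k}
  V2: {c,d,e} {i,k}
  V3: {a,e} {g}
  V4: {b,f} {g} {j}
  V12: {i,k}
  V14: {f}
  V23: {e}
  V34: {g}
C dims 10,4; δ0: rk 4, SNF 1^4
Ȟ^0: (10−4)−0=6 ⇒ Z^6
Ȟ^1: (4−0)−4=0 ⇒ 0
Ȟ^2: (0−0)−0=0 ⇒ 0


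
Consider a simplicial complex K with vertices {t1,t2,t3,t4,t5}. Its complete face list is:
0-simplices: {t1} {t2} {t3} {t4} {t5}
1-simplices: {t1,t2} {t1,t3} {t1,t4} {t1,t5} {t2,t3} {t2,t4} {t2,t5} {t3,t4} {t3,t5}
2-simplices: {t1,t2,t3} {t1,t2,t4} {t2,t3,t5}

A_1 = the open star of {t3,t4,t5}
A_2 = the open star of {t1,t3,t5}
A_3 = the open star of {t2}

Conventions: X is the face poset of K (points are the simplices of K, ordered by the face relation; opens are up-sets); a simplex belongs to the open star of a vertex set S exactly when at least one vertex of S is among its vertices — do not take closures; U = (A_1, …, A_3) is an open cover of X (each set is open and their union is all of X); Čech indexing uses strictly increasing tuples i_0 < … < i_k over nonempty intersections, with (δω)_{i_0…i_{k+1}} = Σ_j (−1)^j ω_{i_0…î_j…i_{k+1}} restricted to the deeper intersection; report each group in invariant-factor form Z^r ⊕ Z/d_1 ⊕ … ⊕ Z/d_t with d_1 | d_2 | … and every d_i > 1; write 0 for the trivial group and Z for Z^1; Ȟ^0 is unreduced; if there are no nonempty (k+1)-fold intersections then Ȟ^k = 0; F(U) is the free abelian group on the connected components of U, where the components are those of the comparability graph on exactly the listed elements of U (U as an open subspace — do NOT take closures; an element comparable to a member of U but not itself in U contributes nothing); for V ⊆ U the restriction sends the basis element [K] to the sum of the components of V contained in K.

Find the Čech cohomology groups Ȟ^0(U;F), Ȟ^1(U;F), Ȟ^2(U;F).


Ȟ^0 = Z, Ȟ^1 = Z, Ȟ^2 = 0

intersection data:
  A1={{t3},{t4},{t5},{t1,t3},{t1,t4},{t1,t5},{t2,t3},{t2,t4},{t2,t5},{t3,t4},{t3,t5},{t1,t2,t3},{t1,t2,t4},{t2,t3,t5}} A2={{t1},{t3},{t5},{t1,t2},{t1,t3},{t1,t4},{t1,t5},{t2,t3},{t2,t5},{t3,t4},{t3,t5},{t1,t2,t3},{t1,t2,t4},{t2,t3,t5}} A3={{t2},{t1,t2},{t2,t3},{t2,t4},{t2,t5},{t1,t2,t3},{t1,t2,t4},{t2,t3,t5}}
  A12={{t3},{t5},{t1,t3},{t1,t4},{t1,t5},{t2,t3},{t2,t5},{t3,t4},{t3,t5},{t1,t2,t3},{t1,t2,t4},{t2,t3,t5}} A13={{t2,t3},{t2,t4},{t2,t5},{t1,t2,t3},{t1,t2,t4},{t2,t3,t5}} A23={{t1,t2},{t2,t3},{t2,t5},{t1,t2,t3},{t1,t2,t4},{t2,t3,t5}}
  A123={{t2,t3},{t2,t5},{t1,t2,t3},{t1,t2,t4},{t2,t3,t5}}
components per intersection:
  A1: {{t3},{t4},{t5},{t1,t3},{t1,t4},{t1,t5},{t2,t3},{t2,t4},{t2,t5},{t3,t4},{t3,t5},{t1,t2,t3},{t1,t2,t4},{t2,t3,t5}}
  A2: {{t1},{t3},{t5},{t1,t2},{t1,t3},{t1,t4},{t1,t5},{t2,t3},{t2,t5},{t3,t4},{t3,t5},{t1,t2,t3},{t1,t2,t4},{t2,t3,t5}}
  A3: {{t2},{t1,t2},{t2,t3},{t2,t4},{t2,t5},{t1,t2,t3},{t1,t2,t4},{t2,t3,t5}}
  A12: {{t3},{t5},{t1,t3},{t1,t5},{t2,t3},{t2,t5},{t3,t4},{t3,t5},{t1,t2,t3},{t2,t3,t5}} {{t1,t4},{t1,t2,t4}}
  A13: {{t2,t3},{t2,t5},{t1,t2,t3},{t2,t3,t5}} {{t2,t4},{t1,t2,t4}}
  A23: {{t1,t2},{t2,t3},{t2,t5},{t1,t2,t3},{t1,t2,t4},{t2,t3,t5}}
  A123: {{t2,t3},{t2,t5},{t1,t2,t3},{t2,t3,t5}} {{t1,t2,t4}}
C dims 3,5,2; δ0: rk 2, SNF 1^2; δ1: rk 2, SNF 1^2
Ȟ^0 = (3 − 2) − 0 = 1, so Ȟ^0 ≅ Z
Ȟ^1 = (5 − 2) − 2 = 1, so Ȟ^1 ≅ Z
Ȟ^2 = (2 − 0) − 2 = 0, so Ȟ^2 ≅ 0


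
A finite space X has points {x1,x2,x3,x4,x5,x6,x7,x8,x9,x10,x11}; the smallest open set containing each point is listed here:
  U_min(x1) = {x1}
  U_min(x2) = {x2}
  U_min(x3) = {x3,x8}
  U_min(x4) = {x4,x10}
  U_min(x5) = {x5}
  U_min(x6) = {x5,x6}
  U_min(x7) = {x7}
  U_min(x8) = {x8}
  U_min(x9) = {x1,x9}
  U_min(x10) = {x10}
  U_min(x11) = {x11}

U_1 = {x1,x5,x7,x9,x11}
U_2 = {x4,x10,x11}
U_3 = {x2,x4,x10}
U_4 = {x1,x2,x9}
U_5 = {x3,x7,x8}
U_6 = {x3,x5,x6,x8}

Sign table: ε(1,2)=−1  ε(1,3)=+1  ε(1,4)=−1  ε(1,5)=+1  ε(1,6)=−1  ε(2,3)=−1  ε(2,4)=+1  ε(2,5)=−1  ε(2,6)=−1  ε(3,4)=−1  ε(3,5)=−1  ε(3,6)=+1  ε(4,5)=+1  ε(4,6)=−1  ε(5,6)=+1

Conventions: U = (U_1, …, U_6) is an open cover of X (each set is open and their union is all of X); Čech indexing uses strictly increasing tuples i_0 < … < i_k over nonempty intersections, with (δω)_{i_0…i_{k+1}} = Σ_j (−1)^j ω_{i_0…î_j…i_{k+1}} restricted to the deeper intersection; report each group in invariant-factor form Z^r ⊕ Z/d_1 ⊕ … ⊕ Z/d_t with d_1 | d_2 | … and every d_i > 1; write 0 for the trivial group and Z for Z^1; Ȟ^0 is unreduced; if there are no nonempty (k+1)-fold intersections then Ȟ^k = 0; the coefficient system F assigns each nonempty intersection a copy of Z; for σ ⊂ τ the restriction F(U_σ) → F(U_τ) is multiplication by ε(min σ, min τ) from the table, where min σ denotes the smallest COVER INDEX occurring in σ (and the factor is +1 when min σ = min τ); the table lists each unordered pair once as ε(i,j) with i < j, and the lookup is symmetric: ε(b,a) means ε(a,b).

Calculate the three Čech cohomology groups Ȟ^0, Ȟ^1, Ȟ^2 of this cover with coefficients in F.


Ȟ^0(U;F) ≅ 0, Ȟ^1(U;F) ≅ Z ⊕ Z/2 and Ȟ^2(U;F) ≅ 0

intersection data:
  U12={x11} U14={x1,x9} U15={x7} U16={x5} U23={x4,x10} U34={x2} U56={x3,x8}
C dims 6,7; δ0: rk 6, SNF 1^5·2
Ȟ^0 = (6 − 6) − 0 = 0, so Ȟ^0 ≅ 0
Ȟ^1 = (7 − 0) − 6 = 1 plus torsion [2], so Ȟ^1 ≅ Z ⊕ Z/2
Ȟ^2 = (0 − 0) − 0 = 0, so Ȟ^2 ≅ 0


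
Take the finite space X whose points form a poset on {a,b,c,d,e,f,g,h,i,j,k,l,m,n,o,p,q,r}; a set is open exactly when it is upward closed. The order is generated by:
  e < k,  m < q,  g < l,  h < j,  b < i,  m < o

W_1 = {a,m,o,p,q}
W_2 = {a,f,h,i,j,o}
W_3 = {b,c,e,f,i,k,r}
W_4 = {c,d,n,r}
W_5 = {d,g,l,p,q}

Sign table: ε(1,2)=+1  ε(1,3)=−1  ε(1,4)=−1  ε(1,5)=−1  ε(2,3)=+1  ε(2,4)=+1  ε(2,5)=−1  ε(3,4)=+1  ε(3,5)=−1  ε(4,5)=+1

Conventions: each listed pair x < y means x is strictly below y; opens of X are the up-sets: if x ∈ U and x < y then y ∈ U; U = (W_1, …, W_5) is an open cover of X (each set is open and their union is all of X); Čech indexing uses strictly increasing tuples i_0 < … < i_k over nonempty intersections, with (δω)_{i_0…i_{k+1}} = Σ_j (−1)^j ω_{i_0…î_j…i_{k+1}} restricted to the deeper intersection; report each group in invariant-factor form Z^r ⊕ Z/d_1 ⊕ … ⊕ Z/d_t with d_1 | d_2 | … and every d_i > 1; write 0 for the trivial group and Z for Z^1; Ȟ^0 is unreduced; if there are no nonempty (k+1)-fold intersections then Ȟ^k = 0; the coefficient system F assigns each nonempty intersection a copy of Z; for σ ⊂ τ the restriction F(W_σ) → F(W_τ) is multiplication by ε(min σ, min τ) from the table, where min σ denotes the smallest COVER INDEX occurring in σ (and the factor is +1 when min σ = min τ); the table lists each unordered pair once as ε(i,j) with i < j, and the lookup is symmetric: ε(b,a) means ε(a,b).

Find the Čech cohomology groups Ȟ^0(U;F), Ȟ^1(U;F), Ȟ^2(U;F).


Ȟ^0 = 0, Ȟ^1 = Z/2 and Ȟ^2 = 0

nonempty overlaps:
  W12={a,o} W15={p,q} W23={f,i} W34={c,r} W45={d}
C dims 5,5; δ0: rk 5, SNF 1^4·2
degree 0: 5−5−0 = 0 → Ȟ^0 ≅ 0
degree 1: 5−0−5 = 0 plus torsion [2] → Ȟ^1 ≅ Z/2
degree 2: 0−0−0 = 0 → Ȟ^2 ≅ 0


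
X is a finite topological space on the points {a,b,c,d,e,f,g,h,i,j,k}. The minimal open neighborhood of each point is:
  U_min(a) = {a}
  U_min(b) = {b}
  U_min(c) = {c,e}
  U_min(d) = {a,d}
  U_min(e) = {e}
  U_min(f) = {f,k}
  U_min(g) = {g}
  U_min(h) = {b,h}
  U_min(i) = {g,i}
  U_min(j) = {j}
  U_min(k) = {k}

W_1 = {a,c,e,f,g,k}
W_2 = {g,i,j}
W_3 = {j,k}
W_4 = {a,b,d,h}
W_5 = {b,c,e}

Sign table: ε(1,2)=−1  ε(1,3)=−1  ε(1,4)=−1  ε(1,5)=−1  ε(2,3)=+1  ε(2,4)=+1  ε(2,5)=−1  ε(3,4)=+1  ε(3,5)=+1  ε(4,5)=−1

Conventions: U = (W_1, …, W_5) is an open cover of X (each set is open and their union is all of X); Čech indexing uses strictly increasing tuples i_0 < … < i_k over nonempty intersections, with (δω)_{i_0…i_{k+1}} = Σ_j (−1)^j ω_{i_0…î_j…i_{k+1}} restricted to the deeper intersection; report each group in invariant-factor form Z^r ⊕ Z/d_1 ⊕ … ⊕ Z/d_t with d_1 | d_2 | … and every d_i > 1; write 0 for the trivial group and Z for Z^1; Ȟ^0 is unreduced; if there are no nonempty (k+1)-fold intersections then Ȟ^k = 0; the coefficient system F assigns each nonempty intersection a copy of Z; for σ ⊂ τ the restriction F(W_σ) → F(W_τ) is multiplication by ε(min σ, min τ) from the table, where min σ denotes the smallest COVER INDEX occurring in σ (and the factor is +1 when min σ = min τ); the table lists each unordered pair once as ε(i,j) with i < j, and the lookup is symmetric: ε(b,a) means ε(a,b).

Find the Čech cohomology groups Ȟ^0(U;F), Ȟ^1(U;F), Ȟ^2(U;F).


Ȟ^0 ≅ 0; Ȟ^1 ≅ Z ⊕ Z/2; Ȟ^2 ≅ 0

intersection data:
  W12={g} W13={k} W14={a} W15={c,e} W23={j} W45={b}
C dims 5,6; δ0: rk 5, SNF 1^4·2
Ȟ^0 = (5 − 5) − 0 = 0, so Ȟ^0 ≅ 0
Ȟ^1 = (6 − 0) − 5 = 1 plus torsion [2], so Ȟ^1 ≅ Z ⊕ Z/2
Ȟ^2 = (0 − 0) − 0 = 0, so Ȟ^2 ≅ 0


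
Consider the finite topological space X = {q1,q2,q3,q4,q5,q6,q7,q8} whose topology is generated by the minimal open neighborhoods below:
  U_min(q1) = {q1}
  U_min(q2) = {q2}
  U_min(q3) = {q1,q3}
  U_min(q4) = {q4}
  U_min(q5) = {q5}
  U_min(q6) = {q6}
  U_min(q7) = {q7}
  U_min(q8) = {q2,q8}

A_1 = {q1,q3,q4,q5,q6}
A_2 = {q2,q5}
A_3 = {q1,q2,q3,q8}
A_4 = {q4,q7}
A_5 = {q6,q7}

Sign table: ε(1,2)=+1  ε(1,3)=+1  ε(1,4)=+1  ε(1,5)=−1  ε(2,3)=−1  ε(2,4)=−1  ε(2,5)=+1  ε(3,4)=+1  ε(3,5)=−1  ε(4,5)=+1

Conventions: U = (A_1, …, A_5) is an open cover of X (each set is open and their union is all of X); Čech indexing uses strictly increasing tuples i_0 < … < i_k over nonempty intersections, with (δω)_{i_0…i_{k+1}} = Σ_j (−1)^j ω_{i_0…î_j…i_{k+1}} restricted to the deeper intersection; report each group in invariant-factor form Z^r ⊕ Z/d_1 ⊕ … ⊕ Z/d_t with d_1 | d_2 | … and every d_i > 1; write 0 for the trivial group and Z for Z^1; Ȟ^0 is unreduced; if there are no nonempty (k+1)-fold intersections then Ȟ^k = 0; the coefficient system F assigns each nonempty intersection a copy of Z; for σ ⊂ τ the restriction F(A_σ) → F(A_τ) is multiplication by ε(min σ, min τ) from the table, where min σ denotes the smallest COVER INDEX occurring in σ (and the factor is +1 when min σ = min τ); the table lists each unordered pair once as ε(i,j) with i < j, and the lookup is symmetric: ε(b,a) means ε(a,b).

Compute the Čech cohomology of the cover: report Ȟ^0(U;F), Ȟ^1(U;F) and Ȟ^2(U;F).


nonempty overlaps:
  A12={q5} A13={q1,q3} A14={q4} A15={q6} A23={q2} A45={q7}
C dims 5,6; δ0: rk 5, SNF 1^4·2
degree 0: 5−5−0 = 0 → Ȟ^0 ≅ 0
degree 1: 6−0−5 = 1 plus torsion [2] → Ȟ^1 ≅ Z ⊕ Z/2
degree 2: 0−0−0 = 0 → Ȟ^2 ≅ 0

Ȟ^0 ≅ 0, Ȟ^1 ≅ Z ⊕ Z/2 and Ȟ^2 ≅ 0


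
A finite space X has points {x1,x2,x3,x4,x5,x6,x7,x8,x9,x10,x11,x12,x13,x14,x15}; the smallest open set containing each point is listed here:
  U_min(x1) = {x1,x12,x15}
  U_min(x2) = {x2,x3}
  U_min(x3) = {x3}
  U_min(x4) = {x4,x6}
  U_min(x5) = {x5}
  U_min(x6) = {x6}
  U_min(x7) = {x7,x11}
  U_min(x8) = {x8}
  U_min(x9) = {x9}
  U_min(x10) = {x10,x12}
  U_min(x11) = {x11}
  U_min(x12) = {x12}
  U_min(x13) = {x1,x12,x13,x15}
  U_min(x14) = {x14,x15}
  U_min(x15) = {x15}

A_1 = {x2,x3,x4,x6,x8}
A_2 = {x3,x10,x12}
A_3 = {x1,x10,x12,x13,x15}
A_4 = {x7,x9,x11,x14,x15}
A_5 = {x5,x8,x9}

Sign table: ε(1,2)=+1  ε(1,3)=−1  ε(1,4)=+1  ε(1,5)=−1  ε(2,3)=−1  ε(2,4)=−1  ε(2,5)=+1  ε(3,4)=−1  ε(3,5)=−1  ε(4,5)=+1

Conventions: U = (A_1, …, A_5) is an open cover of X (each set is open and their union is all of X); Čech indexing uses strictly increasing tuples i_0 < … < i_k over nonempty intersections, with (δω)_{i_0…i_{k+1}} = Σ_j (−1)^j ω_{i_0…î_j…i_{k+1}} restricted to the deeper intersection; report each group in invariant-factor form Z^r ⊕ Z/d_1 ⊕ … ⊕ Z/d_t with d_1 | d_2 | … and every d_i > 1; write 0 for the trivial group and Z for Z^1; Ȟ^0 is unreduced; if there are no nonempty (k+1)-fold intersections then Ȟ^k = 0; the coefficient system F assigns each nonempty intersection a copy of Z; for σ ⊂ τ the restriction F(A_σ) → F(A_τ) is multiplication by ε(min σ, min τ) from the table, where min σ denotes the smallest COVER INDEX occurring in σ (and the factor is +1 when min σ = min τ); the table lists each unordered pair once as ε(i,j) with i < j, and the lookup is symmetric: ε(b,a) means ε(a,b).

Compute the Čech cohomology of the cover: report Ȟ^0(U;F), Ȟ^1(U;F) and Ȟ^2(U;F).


nerve simplices:
  A12={x3} A15={x8} A23={x10,x12} A34={x15} A45={x9}
C dims 5,5; δ0: rk 5, SNF 1^4·2
degree 0: 5−5−0 = 0 → Ȟ^0 ≅ 0
degree 1: 5−0−5 = 0 plus torsion [2] → Ȟ^1 ≅ Z/2
degree 2: 0−0−0 = 0 → Ȟ^2 ≅ 0

Ȟ^0 ≅ 0, Ȟ^1 ≅ Z/2 and Ȟ^2 ≅ 0


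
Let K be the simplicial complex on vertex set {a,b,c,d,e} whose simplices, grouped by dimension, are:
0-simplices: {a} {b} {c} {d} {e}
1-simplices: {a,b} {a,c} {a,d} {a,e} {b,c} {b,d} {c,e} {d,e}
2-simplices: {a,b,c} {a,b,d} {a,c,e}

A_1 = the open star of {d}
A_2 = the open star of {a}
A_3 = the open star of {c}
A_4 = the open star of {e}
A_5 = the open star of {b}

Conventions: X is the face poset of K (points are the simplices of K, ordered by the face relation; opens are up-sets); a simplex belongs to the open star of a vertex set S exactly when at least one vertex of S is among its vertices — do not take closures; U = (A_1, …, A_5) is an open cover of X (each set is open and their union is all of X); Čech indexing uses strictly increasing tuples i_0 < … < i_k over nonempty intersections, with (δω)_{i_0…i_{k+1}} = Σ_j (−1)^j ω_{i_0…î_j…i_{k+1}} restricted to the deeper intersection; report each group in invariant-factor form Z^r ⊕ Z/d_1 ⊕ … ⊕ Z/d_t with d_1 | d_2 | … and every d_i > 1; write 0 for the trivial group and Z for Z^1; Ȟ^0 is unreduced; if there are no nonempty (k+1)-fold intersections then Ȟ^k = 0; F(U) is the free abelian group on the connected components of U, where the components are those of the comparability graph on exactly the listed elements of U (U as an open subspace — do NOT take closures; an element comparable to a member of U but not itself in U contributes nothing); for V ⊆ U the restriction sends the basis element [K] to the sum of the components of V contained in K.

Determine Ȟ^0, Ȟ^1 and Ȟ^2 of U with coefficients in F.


Ȟ^0 = Z; Ȟ^1 = Z; Ȟ^2 = 0

intersection data:
  A1={{d},{a,d},{b,d},{d,e},{a,b,d}} A2={{a},{a,b},{a,c},{a,d},{a,e},{a,b,c},{a,b,d},{a,c,e}} A3={{c},{a,c},{b,c},{c,e},{a,b,c},{a,c,e}} A4={{e},{a,e},{c,e},{d,e},{a,c,e}} A5={{b},{a,b},{b,c},{b,d},{a,b,c},{a,b,d}}
  A12={{a,d},{a,b,d}} A14={{d,e}} A15={{b,d},{a,b,d}} A23={{a,c},{a,b,c},{a,c,e}} A24={{a,e},{a,c,e}} A25={{a,b},{a,b,c},{a,b,d}} A34={{c,e},{a,c,e}} A35={{b,c},{a,b,c}}
  A125={{a,b,d}} A234={{a,c,e}} A235={{a,b,c}}
components per intersection:
  A1: {{d},{a,d},{b,d},{d,e},{a,b,d}}
  A2: {{a},{a,b},{a,c},{a,d},{a,e},{a,b,c},{a,b,d},{a,c,e}}
  A3: {{c},{a,c},{b,c},{c,e},{a,b,c},{a,c,e}}
  A4: {{e},{a,e},{c,e},{d,e},{a,c,e}}
  A5: {{b},{a,b},{b,c},{b,d},{a,b,c},{a,b,d}}
  A12: {{a,d},{a,b,d}}
  A14: {{d,e}}
  A15: {{b,d},{a,b,d}}
  A23: {{a,c},{a,b,c},{a,c,e}}
  A24: {{a,e},{a,c,e}}
  A25: {{a,b},{a,b,c},{a,b,d}}
  A34: {{c,e},{a,c,e}}
  A35: {{b,c},{a,b,c}}
  A125: {{a,b,d}}
  A234: {{a,c,e}}
  A235: {{a,b,c}}
C dims 5,8,3; δ0: rk 4, SNF 1^4; δ1: rk 3, SNF 1^3
Ȟ^0 = (5 − 4) − 0 = 1, so Ȟ^0 ≅ Z
Ȟ^1 = (8 − 3) − 4 = 1, so Ȟ^1 ≅ Z
Ȟ^2 = (3 − 0) − 3 = 0, so Ȟ^2 ≅ 0


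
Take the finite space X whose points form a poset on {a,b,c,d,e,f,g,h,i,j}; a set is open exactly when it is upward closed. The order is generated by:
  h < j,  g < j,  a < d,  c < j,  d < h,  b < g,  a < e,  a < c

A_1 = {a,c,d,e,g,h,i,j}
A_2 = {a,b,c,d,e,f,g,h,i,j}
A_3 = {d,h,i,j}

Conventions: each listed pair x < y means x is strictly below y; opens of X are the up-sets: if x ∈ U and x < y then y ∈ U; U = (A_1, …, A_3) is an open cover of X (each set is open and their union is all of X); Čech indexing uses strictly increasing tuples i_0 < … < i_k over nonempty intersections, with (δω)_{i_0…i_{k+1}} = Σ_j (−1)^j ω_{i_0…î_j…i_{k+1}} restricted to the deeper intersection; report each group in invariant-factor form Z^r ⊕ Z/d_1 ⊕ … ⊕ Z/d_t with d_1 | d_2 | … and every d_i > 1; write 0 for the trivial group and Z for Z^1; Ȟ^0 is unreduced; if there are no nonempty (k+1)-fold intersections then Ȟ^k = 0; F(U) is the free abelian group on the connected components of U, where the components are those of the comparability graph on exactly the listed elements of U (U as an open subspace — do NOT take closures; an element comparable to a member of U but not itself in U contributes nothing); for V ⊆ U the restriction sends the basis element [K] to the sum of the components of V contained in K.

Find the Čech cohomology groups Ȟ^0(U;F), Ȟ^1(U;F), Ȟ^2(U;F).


Ȟ^0 = Z^3; Ȟ^1 = 0; Ȟ^2 = 0

intersection data:
  A12={a,c,d,e,g,h,i,j} A13={d,h,i,j} A23={d,h,i,j}
  A123={d,h,i,j}
components per intersection:
  A1: {a,c,d,e,g,h,j} {i}
  A2: {a,b,c,d,e,g,h,j} {f} {i}
  A3: {d,h,j} {i}
  A12: {a,c,d,e,g,h,j} {i}
  A13: {d,h,j} {i}
  A23: {d,h,j} {i}
  A123: {d,h,j} {i}
C dims 7,6,2; δ0: rk 4, SNF 1^4; δ1: rk 2, SNF 1^2
Ȟ^0 = (7 − 4) − 0 = 3, so Ȟ^0 ≅ Z^3
Ȟ^1 = (6 − 2) − 4 = 0, so Ȟ^1 ≅ 0
Ȟ^2 = (2 − 0) − 2 = 0, so Ȟ^2 ≅ 0


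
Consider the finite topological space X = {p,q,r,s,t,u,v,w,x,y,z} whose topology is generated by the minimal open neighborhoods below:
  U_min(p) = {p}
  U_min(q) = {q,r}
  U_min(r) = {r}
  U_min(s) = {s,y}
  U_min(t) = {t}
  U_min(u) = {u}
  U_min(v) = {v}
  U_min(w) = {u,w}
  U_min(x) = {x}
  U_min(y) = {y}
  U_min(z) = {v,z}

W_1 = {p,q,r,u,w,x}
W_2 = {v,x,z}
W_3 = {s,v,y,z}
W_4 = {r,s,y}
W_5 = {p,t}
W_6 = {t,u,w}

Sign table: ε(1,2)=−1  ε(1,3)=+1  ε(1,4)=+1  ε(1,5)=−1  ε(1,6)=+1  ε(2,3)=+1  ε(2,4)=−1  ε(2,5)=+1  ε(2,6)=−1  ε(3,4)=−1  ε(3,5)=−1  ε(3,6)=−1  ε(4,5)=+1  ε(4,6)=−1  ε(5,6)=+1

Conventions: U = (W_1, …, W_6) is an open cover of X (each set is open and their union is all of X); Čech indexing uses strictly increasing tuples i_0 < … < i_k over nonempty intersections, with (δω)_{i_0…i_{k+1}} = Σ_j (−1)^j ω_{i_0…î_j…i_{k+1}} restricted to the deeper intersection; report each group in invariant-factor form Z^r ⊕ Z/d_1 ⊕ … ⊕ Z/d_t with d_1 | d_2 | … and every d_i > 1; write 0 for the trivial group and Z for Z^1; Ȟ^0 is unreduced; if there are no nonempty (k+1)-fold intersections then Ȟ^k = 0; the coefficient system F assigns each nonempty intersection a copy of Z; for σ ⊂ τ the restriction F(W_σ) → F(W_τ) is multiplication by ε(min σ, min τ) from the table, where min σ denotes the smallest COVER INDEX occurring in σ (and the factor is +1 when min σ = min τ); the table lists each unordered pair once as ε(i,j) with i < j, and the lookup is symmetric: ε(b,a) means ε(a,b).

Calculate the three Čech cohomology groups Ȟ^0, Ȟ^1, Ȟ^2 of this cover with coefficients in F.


Ȟ^0 ≅ 0, Ȟ^1 ≅ Z ⊕ Z/2, Ȟ^2 ≅ 0

nerve of the cover:
  W12={x} W14={r} W15={p} W16={u,w} W23={v,z} W34={s,y} W56={t}
C dims 6,7; δ0: rk 6, SNF 1^5·2
Ȟ^0 = (6 − 6) − 0 = 0, so Ȟ^0 ≅ 0
Ȟ^1 = (7 − 0) − 6 = 1 plus torsion [2], so Ȟ^1 ≅ Z ⊕ Z/2
Ȟ^2 = (0 − 0) − 0 = 0, so Ȟ^2 ≅ 0


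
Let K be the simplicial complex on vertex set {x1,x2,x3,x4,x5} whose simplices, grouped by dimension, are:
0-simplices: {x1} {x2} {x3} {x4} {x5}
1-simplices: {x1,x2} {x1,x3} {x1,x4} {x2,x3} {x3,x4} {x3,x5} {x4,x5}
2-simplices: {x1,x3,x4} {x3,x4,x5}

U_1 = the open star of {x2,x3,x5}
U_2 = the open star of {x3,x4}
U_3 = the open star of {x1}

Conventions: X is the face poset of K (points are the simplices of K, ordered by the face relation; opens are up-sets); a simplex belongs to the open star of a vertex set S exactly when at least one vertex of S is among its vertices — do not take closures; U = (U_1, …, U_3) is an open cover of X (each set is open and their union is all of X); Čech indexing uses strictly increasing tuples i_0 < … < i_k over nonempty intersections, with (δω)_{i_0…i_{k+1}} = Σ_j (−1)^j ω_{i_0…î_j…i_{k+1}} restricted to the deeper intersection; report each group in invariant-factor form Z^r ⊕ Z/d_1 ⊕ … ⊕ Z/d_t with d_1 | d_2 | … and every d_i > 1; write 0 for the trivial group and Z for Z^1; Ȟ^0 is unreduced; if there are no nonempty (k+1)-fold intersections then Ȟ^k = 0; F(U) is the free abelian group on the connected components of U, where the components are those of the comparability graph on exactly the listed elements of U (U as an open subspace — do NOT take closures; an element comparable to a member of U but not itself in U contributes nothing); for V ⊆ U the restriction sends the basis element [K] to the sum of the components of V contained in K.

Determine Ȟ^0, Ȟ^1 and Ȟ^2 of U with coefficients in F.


nerve simplices:
  U1={{x2},{x3},{x5},{x1,x2},{x1,x3},{x2,x3},{x3,x4},{x3,x5},{x4,x5},{x1,x3,x4},{x3,x4,x5}} U2={{x3},{x4},{x1,x3},{x1,x4},{x2,x3},{x3,x4},{x3,x5},{x4,x5},{x1,x3,x4},{x3,x4,x5}} U3={{x1},{x1,x2},{x1,x3},{x1,x4},{x1,x3,x4}}
  U12={{x3},{x1,x3},{x2,x3},{x3,x4},{x3,x5},{x4,x5},{x1,x3,x4},{x3,x4,x5}} U13={{x1,x2},{x1,x3},{x1,x3,x4}} U23={{x1,x3},{x1,x4},{x1,x3,x4}}
  U123={{x1,x3},{x1,x3,x4}}
components per intersection:
  U1: {{x2},{x3},{x5},{x1,x2},{x1,x3},{x2,x3},{x3,x4},{x3,x5},{x4,x5},{x1,x3,x4},{x3,x4,x5}}
  U2: {{x3},{x4},{x1,x3},{x1,x4},{x2,x3},{x3,x4},{x3,x5},{x4,x5},{x1,x3,x4},{x3,x4,x5}}
  U3: {{x1},{x1,x2},{x1,x3},{x1,x4},{x1,x3,x4}}
  U12: {{x3},{x1,x3},{x2,x3},{x3,x4},{x3,x5},{x4,x5},{x1,x3,x4},{x3,x4,x5}}
  U13: {{x1,x2}} {{x1,x3},{x1,x3,x4}}
  U23: {{x1,x3},{x1,x4},{x1,x3,x4}}
  U123: {{x1,x3},{x1,x3,x4}}
C dims 3,4,1; δ0: rk 2, SNF 1^2; δ1: rk 1, SNF 1^1
degree 0: 3−2−0 = 1 → Ȟ^0 ≅ Z
degree 1: 4−1−2 = 1 → Ȟ^1 ≅ Z
degree 2: 1−0−1 = 0 → Ȟ^2 ≅ 0

Ȟ^0 = Z,  Ȟ^1 = Z,  Ȟ^2 = 0
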